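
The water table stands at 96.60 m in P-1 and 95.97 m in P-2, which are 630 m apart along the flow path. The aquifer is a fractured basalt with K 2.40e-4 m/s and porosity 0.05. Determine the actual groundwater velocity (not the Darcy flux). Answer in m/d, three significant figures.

Hydraulic gradient i = (96.60 − 95.97) / 630 = 0.63 / 630 = 0.001000
K = 2.40e-4 m/s × 86400 s/d = 20.74 m/d
Specific discharge q = 20.74 × 0.001000 = 0.02074 m/d
v = Ki/n = 20.74·0.001000/0.05 = 0.4147 m/d

0.415 m/d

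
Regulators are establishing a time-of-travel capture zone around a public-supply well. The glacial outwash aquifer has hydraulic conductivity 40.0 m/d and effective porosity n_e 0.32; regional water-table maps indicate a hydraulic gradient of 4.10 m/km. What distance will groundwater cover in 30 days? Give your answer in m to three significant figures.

q = Ki = 40.0 × 0.0041 = 0.1640 m/d
v_s = q/n_e = 0.1640/0.32 = 0.5125 m/d
L = v × T = 0.5125 × 30 = 15.37 m

15.4 m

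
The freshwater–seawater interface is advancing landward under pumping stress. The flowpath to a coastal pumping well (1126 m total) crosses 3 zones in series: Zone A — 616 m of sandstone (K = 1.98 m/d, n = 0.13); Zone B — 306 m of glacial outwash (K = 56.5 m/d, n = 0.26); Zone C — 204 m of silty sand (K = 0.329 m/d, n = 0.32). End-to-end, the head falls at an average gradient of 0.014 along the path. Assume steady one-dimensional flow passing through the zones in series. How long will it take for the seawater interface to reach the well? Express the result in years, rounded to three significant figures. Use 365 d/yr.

36.6 years

Continuity: the same q passes through each zone, so ΔH = q·Σ(L_j/K_j) — the zones act as resistances in series.
Σ(L/K) = 616/1.98 + 306/56.5 + 204/0.329 = 311.1 + 5.416 + 620.1 = 936.6 d
K_eq = L_total / Σ(L/K) = 1126 / 936.6 = 1.202 m/d
q = K_eq · i = 1.202 × 0.014 = 0.01683 m/d (same in every zone)
Zone A: v = q/n = 0.01683/0.13 = 0.1295 m/d → t_A = 616/0.1295 = 4758 d
Zone B: v = q/n = 0.01683/0.26 = 0.06474 m/d → t_B = 306/0.06474 = 4727 d
Zone C: v = q/n = 0.01683/0.32 = 0.05260 m/d → t_C = 204/0.05260 = 3878 d
Total t = 4758 + 4727 + 3878 = 13360 d
   = 13360 / 365 = 36.6 yr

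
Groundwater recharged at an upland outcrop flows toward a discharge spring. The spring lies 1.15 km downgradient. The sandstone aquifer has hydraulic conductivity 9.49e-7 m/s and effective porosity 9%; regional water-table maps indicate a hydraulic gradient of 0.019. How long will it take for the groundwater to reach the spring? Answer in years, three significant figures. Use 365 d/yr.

182 years

K = 9.49e-7 m/s × 86400 s/d = 0.08199 m/d
Darcy flux q = K·i = 0.08199 × 0.019 = 0.001558 m/d
v_s = q/n_e = 0.001558/0.09 = 0.01731 m/d
L = 1.15 km = 1150 m
t = L / v = 1150 / 0.01731 = 66440 d
   = 66440 / 365 = 182 yr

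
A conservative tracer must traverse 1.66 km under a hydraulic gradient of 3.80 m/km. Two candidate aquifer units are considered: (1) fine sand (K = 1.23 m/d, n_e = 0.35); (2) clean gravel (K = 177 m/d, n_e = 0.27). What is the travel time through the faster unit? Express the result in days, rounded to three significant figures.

666 days

Unit 1 (fine sand): v = 1.23×0.0038/0.35 = 0.01335 m/d, t = 1660/0.01335 = 124300 d
Unit 2 (clean gravel): v = 177×0.0038/0.27 = 2.491 m/d, t = 1660/2.491 = 666.4 d
Faster unit: t = 666 d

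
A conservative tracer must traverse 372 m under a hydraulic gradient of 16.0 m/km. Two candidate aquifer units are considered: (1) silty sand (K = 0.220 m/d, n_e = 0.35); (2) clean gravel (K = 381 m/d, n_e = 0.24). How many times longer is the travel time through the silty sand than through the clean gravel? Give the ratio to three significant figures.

2530

Unit 1 (silty sand): v = 0.220×0.016/0.35 = 0.01006 m/d, t = 372/0.01006 = 36990 d
Unit 2 (clean gravel): v = 381×0.016/0.24 = 25.40 m/d, t = 372/25.40 = 14.65 d
t(silty sand) / t(clean gravel) = 36990/14.65 = 2530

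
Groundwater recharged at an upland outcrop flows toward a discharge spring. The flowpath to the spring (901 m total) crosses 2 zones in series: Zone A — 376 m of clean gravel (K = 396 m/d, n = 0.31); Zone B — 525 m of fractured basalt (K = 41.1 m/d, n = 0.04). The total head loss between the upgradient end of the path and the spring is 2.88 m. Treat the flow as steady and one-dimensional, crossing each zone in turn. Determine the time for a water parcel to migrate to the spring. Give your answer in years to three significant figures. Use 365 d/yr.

1.80 years

Continuity: the same q passes through each zone, so ΔH = q·Σ(L_j/K_j) — the zones act as resistances in series.
Σ(L/K) = 376/396 + 525/41.1 = 0.9495 + 12.77 = 13.72 d
q = ΔH / Σ(L/K) = 2.88 / 13.72 = 0.2099 m/d (same in every zone)
Zone A: v = q/n = 0.2099/0.31 = 0.6770 m/d → t_A = 376/0.6770 = 555.4 d
Zone B: v = q/n = 0.2099/0.04 = 5.247 m/d → t_B = 525/5.247 = 100.1 d
Total t = 555.4 + 100.1 = 655.5 d
   = 655.5 / 365 = 1.80 yr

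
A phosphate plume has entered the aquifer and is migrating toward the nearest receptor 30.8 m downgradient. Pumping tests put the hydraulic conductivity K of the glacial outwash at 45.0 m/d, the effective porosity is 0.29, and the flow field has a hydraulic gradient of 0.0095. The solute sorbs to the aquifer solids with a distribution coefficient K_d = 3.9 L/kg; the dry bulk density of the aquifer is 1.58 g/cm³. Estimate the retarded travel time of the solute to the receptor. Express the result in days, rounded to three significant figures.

Darcy flux q = K·i = 45.0 × 0.0095 = 0.4275 m/d
Seepage velocity v = q / n = 0.4275 / 0.29 = 1.474 m/d
Retardation R = 1 + ρ_b·K_d/n = 1 + 1.58×3.9/0.29 = 22.25
Contaminant velocity v_c = v/R = 1.474/22.25 = 0.06626 m/d
t = L/v_c = 30.8/0.06626 = 464.8 d

465 days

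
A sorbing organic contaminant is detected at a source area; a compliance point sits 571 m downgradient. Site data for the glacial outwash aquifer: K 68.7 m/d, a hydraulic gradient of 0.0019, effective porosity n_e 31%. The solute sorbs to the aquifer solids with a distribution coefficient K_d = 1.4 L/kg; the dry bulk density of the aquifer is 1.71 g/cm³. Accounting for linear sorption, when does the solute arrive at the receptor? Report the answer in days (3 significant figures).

11800 days

q = Ki = 68.7 × 0.0019 = 0.1305 m/d
Average linear velocity = 0.1305 / 0.31 = 0.4211 m/d
Retardation R = 1 + ρ_b·K_d/n = 1 + 1.71×1.4/0.31 = 8.723
Contaminant velocity v_c = v/R = 0.4211/8.723 = 0.04827 m/d
t = L/v_c = 571/0.04827 = 11830 d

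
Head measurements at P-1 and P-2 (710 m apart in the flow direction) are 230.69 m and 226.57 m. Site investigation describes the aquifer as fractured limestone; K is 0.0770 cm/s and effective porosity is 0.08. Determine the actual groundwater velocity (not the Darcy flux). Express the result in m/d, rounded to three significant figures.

4.83 m/d

Hydraulic gradient i = (230.69 − 226.57) / 710 = 4.12 / 710 = 0.005803
K = 0.0770 cm/s × 864 = 66.53 m/d
Darcy flux q = K·i = 66.53 × 0.005803 = 0.3860 m/d
v = Ki/n = 66.53·0.005803/0.08 = 4.826 m/d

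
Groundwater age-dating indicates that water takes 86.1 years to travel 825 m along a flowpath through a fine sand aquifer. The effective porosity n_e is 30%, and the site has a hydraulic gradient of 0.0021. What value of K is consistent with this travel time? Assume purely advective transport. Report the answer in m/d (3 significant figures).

t = 86.1 years = 31430 d
v = L / t = 825 / 31430 = 0.02625 m/d
K = v · n / i = 0.02625 × 0.30 / 0.0021 = 3.75 m/d

3.75 m/d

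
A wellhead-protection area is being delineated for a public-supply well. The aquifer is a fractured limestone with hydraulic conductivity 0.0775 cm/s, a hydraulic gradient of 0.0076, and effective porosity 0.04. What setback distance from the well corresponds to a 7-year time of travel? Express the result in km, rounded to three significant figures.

K = 0.0775 cm/s × 864 = 66.96 m/d
Darcy flux q = K·i = 66.96 × 0.0076 = 0.5089 m/d
Average linear velocity = 0.5089 / 0.04 = 12.72 m/d
T = 7 yr × 365 = 2555 d
L = v × T = 12.72 × 2555 = 32510 m
   = 32.5 km

32.5 km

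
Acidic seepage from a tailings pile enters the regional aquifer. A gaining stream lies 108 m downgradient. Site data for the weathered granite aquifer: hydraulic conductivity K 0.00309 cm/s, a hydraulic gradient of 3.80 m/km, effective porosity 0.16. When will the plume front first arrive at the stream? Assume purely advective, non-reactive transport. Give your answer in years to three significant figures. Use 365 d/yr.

4.67 years

K = 0.00309 cm/s × 864 = 2.670 m/d
q = Ki = 2.670 × 0.0038 = 0.01015 m/d
v = Ki/n = 2.670·0.0038/0.16 = 0.06341 m/d
t = L / v = 108 / 0.06341 = 1703 d
   = 1703 / 365 = 4.67 yr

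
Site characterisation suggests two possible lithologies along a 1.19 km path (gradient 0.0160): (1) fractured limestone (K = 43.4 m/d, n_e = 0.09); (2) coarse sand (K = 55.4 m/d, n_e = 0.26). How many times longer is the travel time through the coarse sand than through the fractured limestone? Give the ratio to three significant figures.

2.26

Unit 1 (fractured limestone): v = 43.4×0.016/0.09 = 7.716 m/d, t = 1190/7.716 = 154.2 d
Unit 2 (coarse sand): v = 55.4×0.016/0.26 = 3.409 m/d, t = 1190/3.409 = 349.1 d
t(coarse sand) / t(fractured limestone) = 349.1/154.2 = 2.26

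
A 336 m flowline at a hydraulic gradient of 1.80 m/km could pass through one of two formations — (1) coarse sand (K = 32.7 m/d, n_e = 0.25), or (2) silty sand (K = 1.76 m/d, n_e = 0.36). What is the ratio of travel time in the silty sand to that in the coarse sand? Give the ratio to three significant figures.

26.8

Unit 1 (coarse sand): v = 32.7×0.0018/0.25 = 0.2354 m/d, t = 336/0.2354 = 1427 d
Unit 2 (silty sand): v = 1.76×0.0018/0.36 = 0.008800 m/d, t = 336/0.008800 = 38180 d
t(silty sand) / t(coarse sand) = 38180/1427 = 26.8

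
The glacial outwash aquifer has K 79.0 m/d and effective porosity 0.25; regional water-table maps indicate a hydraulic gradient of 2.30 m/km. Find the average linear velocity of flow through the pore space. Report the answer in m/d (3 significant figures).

Specific discharge q = 79.0 × 0.0023 = 0.1817 m/d
v_s = q/n_e = 0.1817/0.25 = 0.7268 m/d

0.727 m/d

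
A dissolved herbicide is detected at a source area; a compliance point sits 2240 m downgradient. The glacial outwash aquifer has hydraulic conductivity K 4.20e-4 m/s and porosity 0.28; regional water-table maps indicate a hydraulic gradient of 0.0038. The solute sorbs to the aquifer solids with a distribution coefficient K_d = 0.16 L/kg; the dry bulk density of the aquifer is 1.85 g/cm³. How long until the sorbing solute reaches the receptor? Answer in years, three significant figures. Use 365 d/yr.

25.6 years

K = 4.20e-4 m/s × 86400 s/d = 36.29 m/d
Specific discharge q = 36.29 × 0.0038 = 0.1379 m/d
v = Ki/n = 36.29·0.0038/0.28 = 0.4925 m/d
Retardation R = 1 + ρ_b·K_d/n = 1 + 1.85×0.16/0.28 = 2.057
Contaminant velocity v_c = v/R = 0.4925/2.057 = 0.2394 m/d
t = L/v_c = 2240/0.2394 = 9357 d
   = 9357/365 = 25.6 yr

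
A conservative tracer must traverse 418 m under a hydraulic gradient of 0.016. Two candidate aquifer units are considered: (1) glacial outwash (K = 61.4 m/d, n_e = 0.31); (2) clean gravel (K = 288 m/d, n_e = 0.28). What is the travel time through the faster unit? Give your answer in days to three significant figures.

25.4 days

Unit 1 (glacial outwash): v = 61.4×0.016/0.31 = 3.169 m/d, t = 418/3.169 = 131.9 d
Unit 2 (clean gravel): v = 288×0.016/0.28 = 16.46 m/d, t = 418/16.46 = 25.40 d
Faster unit: t = 25.4 d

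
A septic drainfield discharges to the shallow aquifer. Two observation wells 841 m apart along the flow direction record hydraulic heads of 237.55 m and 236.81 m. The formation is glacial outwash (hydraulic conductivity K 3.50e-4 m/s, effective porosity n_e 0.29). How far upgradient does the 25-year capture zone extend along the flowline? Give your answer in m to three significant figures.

Hydraulic gradient i = (237.55 − 236.81) / 841 = 0.74 / 841 = 8.799e-4
K = 3.50e-4 m/s × 86400 s/d = 30.24 m/d
Darcy flux q = K·i = 30.24 × 8.799e-4 = 0.02661 m/d
Average linear velocity = 0.02661 / 0.29 = 0.09175 m/d
T = 25 yr × 365 = 9125 d
L = v × T = 0.09175 × 9125 = 837.2 m

837 m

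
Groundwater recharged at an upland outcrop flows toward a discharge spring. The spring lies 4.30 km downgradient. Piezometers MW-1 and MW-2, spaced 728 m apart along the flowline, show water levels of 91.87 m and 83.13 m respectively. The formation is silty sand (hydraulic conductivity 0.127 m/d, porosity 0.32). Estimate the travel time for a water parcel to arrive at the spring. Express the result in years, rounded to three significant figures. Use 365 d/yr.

Hydraulic gradient i = (91.87 − 83.13) / 728 = 8.74 / 728 = 0.01201
q = Ki = 0.127 × 0.01201 = 0.001525 m/d
v = Ki/n = 0.127·0.01201/0.32 = 0.004765 m/d
L = 4.30 km = 4300 m
t = L / v = 4300 / 0.004765 = 902500 d
   = 902500 / 365 = 2470 yr

2470 years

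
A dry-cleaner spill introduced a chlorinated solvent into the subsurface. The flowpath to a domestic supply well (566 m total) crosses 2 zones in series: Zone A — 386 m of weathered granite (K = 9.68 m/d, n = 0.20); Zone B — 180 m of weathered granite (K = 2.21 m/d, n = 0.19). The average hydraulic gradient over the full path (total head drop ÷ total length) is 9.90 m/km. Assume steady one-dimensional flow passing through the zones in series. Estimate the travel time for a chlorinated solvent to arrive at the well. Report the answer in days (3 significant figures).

2410 days

Continuity: the same q passes through each zone, so ΔH = q·Σ(L_j/K_j) — the zones act as resistances in series.
Σ(L/K) = 386/9.68 + 180/2.21 = 39.88 + 81.45 = 121.3 d
K_eq = L_total / Σ(L/K) = 566 / 121.3 = 4.665 m/d
q = K_eq · i = 4.665 × 0.0099 = 0.04619 m/d (same in every zone)
Zone A: v = q/n = 0.04619/0.20 = 0.2309 m/d → t_A = 386/0.2309 = 1672 d
Zone B: v = q/n = 0.04619/0.19 = 0.2431 m/d → t_B = 180/0.2431 = 740.5 d
Total t = 1672 + 740.5 = 2412 d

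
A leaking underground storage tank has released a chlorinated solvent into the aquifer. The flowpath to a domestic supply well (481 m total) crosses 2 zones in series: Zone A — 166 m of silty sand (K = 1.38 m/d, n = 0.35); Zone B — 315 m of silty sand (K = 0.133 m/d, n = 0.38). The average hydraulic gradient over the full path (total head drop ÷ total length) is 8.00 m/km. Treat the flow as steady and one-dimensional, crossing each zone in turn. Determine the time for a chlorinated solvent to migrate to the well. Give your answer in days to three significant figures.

115000 days

For zones in series the flux q is common to all zones; the equivalent conductivity is the harmonic (thickness-weighted) mean, K_eq = L_total / Σ(L_j/K_j).
Σ(L/K) = 166/1.38 + 315/0.133 = 120.3 + 2368 = 2489 d
K_eq = L_total / Σ(L/K) = 481 / 2489 = 0.1933 m/d
q = K_eq · i = 0.1933 × 0.0080 = 0.001546 m/d (same in every zone)
Zone A: v = q/n = 0.001546/0.35 = 0.004418 m/d → t_A = 166/0.004418 = 37580 d
Zone B: v = q/n = 0.001546/0.38 = 0.004069 m/d → t_B = 315/0.004069 = 77420 d
Total t = 37580 + 77420 = 115000 d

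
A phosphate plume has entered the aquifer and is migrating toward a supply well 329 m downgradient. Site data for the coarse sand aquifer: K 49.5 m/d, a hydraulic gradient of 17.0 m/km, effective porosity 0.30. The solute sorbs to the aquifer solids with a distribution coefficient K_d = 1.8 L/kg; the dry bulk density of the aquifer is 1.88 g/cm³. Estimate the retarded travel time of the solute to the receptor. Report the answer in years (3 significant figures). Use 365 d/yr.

3.95 years

q = Ki = 49.5 × 0.017 = 0.8415 m/d
Seepage velocity v = q / n = 0.8415 / 0.30 = 2.805 m/d
Retardation R = 1 + ρ_b·K_d/n = 1 + 1.88×1.8/0.30 = 12.28
Contaminant velocity v_c = v/R = 2.805/12.28 = 0.2284 m/d
t = L/v_c = 329/0.2284 = 1440 d
   = 1440/365 = 3.95 yr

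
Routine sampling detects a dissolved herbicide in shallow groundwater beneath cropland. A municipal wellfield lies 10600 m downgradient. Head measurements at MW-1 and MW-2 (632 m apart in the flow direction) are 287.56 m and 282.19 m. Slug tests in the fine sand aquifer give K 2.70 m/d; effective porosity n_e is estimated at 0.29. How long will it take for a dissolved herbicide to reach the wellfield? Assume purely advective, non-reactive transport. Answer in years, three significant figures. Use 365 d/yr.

Hydraulic gradient i = (287.56 − 282.19) / 632 = 5.37 / 632 = 0.008497
Specific discharge q = 2.70 × 0.008497 = 0.02294 m/d
v = Ki/n = 2.70·0.008497/0.29 = 0.07911 m/d
t = L / v = 10600 / 0.07911 = 134000 d
   = 134000 / 365 = 367 yr

367 years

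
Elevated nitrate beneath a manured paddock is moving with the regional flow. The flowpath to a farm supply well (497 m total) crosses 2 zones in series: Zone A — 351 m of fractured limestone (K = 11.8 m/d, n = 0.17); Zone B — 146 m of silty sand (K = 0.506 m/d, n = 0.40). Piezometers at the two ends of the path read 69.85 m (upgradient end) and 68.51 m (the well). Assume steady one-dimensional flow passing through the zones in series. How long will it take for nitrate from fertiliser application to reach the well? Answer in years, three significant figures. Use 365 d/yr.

76.8 years

Total head drop ΔH = 69.85 − 68.51 = 1.34 m
Steady 1-D flow in series ⇒ the Darcy flux q is identical in every zone and the zone head losses add (resistances L/K in series).
Σ(L/K) = 351/11.8 + 146/0.506 = 29.75 + 288.5 = 318.3 d
q = ΔH / Σ(L/K) = 1.34 / 318.3 = 0.004210 m/d (same in every zone)
Zone A: v = q/n = 0.004210/0.17 = 0.02477 m/d → t_A = 351/0.02477 = 14170 d
Zone B: v = q/n = 0.004210/0.40 = 0.01053 m/d → t_B = 146/0.01053 = 13870 d
Total t = 14170 + 13870 = 28040 d
   = 28040 / 365 = 76.8 yr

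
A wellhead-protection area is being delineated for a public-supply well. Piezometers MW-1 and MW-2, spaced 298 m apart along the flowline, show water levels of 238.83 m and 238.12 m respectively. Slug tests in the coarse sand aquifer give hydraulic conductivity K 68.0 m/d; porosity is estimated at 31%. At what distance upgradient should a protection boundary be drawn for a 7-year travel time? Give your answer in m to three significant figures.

1340 m

Hydraulic gradient i = (238.83 − 238.12) / 298 = 0.71 / 298 = 0.002383
q = Ki = 68.0 × 0.002383 = 0.1620 m/d
Seepage velocity v = q / n = 0.1620 / 0.31 = 0.5226 m/d
T = 7 yr × 365 = 2555 d
L = v × T = 0.5226 × 2555 = 1335 m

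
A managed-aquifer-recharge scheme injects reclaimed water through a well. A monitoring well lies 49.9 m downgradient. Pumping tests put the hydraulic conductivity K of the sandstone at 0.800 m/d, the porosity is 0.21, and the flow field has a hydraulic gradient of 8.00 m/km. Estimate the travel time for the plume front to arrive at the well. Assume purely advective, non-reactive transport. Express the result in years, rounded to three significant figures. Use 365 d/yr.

Darcy flux q = K·i = 0.800 × 0.0080 = 0.006400 m/d
Average linear velocity = 0.006400 / 0.21 = 0.03048 m/d
t = L / v = 49.9 / 0.03048 = 1637 d
   = 1637 / 365 = 4.49 yr

4.49 years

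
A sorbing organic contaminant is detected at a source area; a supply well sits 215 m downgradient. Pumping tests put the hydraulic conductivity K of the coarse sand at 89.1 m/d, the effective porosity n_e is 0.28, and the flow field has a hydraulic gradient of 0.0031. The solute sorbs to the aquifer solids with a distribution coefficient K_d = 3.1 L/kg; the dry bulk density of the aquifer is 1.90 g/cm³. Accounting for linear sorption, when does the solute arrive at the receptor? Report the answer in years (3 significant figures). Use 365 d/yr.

13.2 years

Darcy flux q = K·i = 89.1 × 0.0031 = 0.2762 m/d
v_s = q/n_e = 0.2762/0.28 = 0.9865 m/d
Retardation R = 1 + ρ_b·K_d/n = 1 + 1.90×3.1/0.28 = 22.04
Contaminant velocity v_c = v/R = 0.9865/22.04 = 0.04477 m/d
t = L/v_c = 215/0.04477 = 4803 d
   = 4803/365 = 13.2 yr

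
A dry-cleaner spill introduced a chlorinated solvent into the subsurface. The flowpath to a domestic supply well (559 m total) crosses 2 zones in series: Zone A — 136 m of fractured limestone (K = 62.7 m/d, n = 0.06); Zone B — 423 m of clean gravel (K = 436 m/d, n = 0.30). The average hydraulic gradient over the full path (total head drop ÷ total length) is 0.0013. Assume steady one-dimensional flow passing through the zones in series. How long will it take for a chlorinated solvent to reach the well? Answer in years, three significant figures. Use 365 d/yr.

Continuity: the same q passes through each zone, so ΔH = q·Σ(L_j/K_j) — the zones act as resistances in series.
Σ(L/K) = 136/62.7 + 423/436 = 2.169 + 0.9702 = 3.139 d
K_eq = L_total / Σ(L/K) = 559 / 3.139 = 178.1 m/d
q = K_eq · i = 178.1 × 0.0013 = 0.2315 m/d (same in every zone)
Zone A: v = q/n = 0.2315/0.06 = 3.858 m/d → t_A = 136/3.858 = 35.25 d
Zone B: v = q/n = 0.2315/0.30 = 0.7716 m/d → t_B = 423/0.7716 = 548.2 d
Total t = 35.25 + 548.2 = 583.4 d
   = 583.4 / 365 = 1.60 yr

1.60 years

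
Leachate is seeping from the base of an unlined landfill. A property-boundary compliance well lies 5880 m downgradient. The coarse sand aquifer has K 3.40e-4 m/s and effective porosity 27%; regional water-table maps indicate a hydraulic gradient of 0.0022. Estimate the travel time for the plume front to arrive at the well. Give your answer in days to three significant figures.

24600 days

K = 3.40e-4 m/s × 86400 s/d = 29.38 m/d
Darcy flux q = K·i = 29.38 × 0.0022 = 0.06463 m/d
v = Ki/n = 29.38·0.0022/0.27 = 0.2394 m/d
t = L / v = 5880 / 0.2394 = 24570 d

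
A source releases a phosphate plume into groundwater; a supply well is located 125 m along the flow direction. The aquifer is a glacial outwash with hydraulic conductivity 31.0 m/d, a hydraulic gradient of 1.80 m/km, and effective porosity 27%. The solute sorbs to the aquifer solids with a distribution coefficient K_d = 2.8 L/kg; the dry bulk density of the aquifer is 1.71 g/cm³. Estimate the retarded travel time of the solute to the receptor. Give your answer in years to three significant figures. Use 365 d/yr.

Specific discharge q = 31.0 × 0.0018 = 0.05580 m/d
v = Ki/n = 31.0·0.0018/0.27 = 0.2067 m/d
Retardation R = 1 + ρ_b·K_d/n = 1 + 1.71×2.8/0.27 = 18.73
Contaminant velocity v_c = v/R = 0.2067/18.73 = 0.01103 m/d
t = L/v_c = 125/0.01103 = 11330 d
   = 11330/365 = 31.0 yr

31.0 years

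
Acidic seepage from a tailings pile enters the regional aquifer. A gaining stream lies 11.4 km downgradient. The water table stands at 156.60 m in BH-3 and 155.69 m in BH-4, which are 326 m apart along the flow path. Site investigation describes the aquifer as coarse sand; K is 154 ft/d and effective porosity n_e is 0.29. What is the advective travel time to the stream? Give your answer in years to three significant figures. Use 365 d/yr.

Hydraulic gradient i = (156.60 − 155.69) / 326 = 0.91 / 326 = 0.002791
K = 154 ft/d × 0.3048 = 46.94 m/d
Specific discharge q = 46.94 × 0.002791 = 0.1310 m/d
Average linear velocity = 0.1310 / 0.29 = 0.4518 m/d
L = 11.4 km = 11400 m
t = L / v = 11400 / 0.4518 = 25230 d
   = 25230 / 365 = 69.1 yr

69.1 years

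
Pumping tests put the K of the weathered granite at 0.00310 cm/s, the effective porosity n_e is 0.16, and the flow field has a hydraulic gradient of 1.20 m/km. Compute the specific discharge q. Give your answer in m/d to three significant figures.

0.00321 m/d

K = 0.00310 cm/s × 864 = 2.678 m/d
Specific discharge q = 2.678 × 0.0012 = 0.003214 m/d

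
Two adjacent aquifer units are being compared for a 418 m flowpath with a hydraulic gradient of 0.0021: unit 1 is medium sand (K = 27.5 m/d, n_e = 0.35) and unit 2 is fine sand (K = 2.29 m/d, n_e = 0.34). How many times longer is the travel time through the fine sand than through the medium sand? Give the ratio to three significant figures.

Unit 1 (medium sand): v = 27.5×0.0021/0.35 = 0.1650 m/d, t = 418/0.1650 = 2533 d
Unit 2 (fine sand): v = 2.29×0.0021/0.34 = 0.01414 m/d, t = 418/0.01414 = 29550 d
t(fine sand) / t(medium sand) = 29550/2533 = 11.7

11.7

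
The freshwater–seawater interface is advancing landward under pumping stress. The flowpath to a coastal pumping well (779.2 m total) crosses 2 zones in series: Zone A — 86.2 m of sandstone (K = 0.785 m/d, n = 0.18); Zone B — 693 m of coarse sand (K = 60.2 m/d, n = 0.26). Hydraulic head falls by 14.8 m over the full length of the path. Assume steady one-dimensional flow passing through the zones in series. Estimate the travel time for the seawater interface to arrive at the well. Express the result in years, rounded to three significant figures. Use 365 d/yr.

4.40 years

Steady 1-D flow in series ⇒ the Darcy flux q is identical in every zone and the zone head losses add (resistances L/K in series).
Σ(L/K) = 86.2/0.785 + 693/60.2 = 109.8 + 11.51 = 121.3 d
q = ΔH / Σ(L/K) = 14.8 / 121.3 = 0.1220 m/d (same in every zone)
Zone A: v = q/n = 0.1220/0.18 = 0.6777 m/d → t_A = 86.2/0.6777 = 127.2 d
Zone B: v = q/n = 0.1220/0.26 = 0.4692 m/d → t_B = 693/0.4692 = 1477 d
Total t = 127.2 + 1477 = 1604 d
   = 1604 / 365 = 4.40 yr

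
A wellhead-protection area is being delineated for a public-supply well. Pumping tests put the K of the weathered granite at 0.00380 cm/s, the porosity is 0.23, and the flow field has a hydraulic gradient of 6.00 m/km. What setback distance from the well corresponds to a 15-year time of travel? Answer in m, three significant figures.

K = 0.00380 cm/s × 864 = 3.283 m/d
Specific discharge q = 3.283 × 0.0060 = 0.01970 m/d
v_s = q/n_e = 0.01970/0.23 = 0.08565 m/d
T = 15 yr × 365 = 5475 d
L = v × T = 0.08565 × 5475 = 468.9 m

469 m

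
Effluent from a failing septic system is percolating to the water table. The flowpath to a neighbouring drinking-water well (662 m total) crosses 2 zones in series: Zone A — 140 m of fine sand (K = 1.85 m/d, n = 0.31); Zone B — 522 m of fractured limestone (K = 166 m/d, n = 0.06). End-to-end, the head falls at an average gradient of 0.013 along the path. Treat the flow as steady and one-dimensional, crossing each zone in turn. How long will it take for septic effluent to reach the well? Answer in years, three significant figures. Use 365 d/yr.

1.87 years

For zones in series the flux q is common to all zones; the equivalent conductivity is the harmonic (thickness-weighted) mean, K_eq = L_total / Σ(L_j/K_j).
Σ(L/K) = 140/1.85 + 522/166 = 75.68 + 3.145 = 78.82 d
K_eq = L_total / Σ(L/K) = 662 / 78.82 = 8.399 m/d
q = K_eq · i = 8.399 × 0.013 = 0.1092 m/d (same in every zone)
Zone A: v = q/n = 0.1092/0.31 = 0.3522 m/d → t_A = 140/0.3522 = 397.5 d
Zone B: v = q/n = 0.1092/0.06 = 1.820 m/d → t_B = 522/1.820 = 286.9 d
Total t = 397.5 + 286.9 = 684.3 d
   = 684.3 / 365 = 1.87 yr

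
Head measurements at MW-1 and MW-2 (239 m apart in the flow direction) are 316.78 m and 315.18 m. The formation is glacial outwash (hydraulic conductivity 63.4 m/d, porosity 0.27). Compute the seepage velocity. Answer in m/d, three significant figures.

Hydraulic gradient i = (316.78 − 315.18) / 239 = 1.60 / 239 = 0.006695
Darcy flux q = K·i = 63.4 × 0.006695 = 0.4244 m/d
v = Ki/n = 63.4·0.006695/0.27 = 1.572 m/d

1.57 m/d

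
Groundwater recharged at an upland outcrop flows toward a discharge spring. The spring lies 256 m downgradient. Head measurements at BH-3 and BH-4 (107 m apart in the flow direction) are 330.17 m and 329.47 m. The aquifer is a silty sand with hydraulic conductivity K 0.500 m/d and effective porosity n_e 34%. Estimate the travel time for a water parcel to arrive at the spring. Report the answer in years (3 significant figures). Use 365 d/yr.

Hydraulic gradient i = (330.17 − 329.47) / 107 = 0.70 / 107 = 0.006542
Darcy flux q = K·i = 0.500 × 0.006542 = 0.003271 m/d
v_s = q/n_e = 0.003271/0.34 = 0.009621 m/d
t = L / v = 256 / 0.009621 = 26610 d
   = 26610 / 365 = 72.9 yr

72.9 years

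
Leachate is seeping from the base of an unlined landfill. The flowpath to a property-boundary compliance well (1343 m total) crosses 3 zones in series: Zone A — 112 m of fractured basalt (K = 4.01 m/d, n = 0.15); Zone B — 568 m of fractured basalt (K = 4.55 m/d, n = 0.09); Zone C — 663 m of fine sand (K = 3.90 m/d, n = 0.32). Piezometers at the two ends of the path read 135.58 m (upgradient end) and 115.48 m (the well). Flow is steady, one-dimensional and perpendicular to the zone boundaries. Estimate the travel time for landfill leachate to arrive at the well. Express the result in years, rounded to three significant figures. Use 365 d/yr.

Total head drop ΔH = 135.58 − 115.48 = 20.10 m
Continuity: the same q passes through each zone, so ΔH = q·Σ(L_j/K_j) — the zones act as resistances in series.
Σ(L/K) = 112/4.01 + 568/4.55 + 663/3.90 = 27.93 + 124.8 + 170.0 = 322.8 d
q = ΔH / Σ(L/K) = 20.10 / 322.8 = 0.06227 m/d (same in every zone)
Zone A: v = q/n = 0.06227/0.15 = 0.4152 m/d → t_A = 112/0.4152 = 269.8 d
Zone B: v = q/n = 0.06227/0.09 = 0.6919 m/d → t_B = 568/0.6919 = 820.9 d
Zone C: v = q/n = 0.06227/0.32 = 0.1946 m/d → t_C = 663/0.1946 = 3407 d
Total t = 269.8 + 820.9 + 3407 = 4498 d
   = 4498 / 365 = 12.3 yr

12.3 years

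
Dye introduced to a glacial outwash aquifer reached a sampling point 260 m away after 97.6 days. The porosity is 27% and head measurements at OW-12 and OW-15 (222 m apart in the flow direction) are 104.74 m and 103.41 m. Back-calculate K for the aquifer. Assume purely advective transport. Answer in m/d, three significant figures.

120 m/d

Hydraulic gradient i = (104.74 − 103.41) / 222 = 1.33 / 222 = 0.005991
v = L / t = 260 / 97.6 = 2.664 m/d
K = v · n / i = 2.664 × 0.27 / 0.005991 = 120 m/d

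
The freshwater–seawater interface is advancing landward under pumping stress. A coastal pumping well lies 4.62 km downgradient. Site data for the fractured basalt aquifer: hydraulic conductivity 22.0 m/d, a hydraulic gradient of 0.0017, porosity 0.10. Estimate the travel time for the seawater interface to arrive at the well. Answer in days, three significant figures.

Darcy flux q = K·i = 22.0 × 0.0017 = 0.03740 m/d
Average linear velocity = 0.03740 / 0.10 = 0.3740 m/d
L = 4.62 km = 4620 m
t = L / v = 4620 / 0.3740 = 12350 d

12400 days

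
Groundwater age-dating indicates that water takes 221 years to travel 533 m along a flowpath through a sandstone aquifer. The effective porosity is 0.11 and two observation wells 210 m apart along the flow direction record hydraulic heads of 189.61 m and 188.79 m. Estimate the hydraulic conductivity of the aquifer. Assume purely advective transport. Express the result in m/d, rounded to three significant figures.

Hydraulic gradient i = (189.61 − 188.79) / 210 = 0.82 / 210 = 0.003905
t = 221 years = 80670 d
v = L / t = 533 / 80670 = 0.006608 m/d
K = v · n / i = 0.006608 × 0.11 / 0.003905 = 0.186 m/d

0.186 m/d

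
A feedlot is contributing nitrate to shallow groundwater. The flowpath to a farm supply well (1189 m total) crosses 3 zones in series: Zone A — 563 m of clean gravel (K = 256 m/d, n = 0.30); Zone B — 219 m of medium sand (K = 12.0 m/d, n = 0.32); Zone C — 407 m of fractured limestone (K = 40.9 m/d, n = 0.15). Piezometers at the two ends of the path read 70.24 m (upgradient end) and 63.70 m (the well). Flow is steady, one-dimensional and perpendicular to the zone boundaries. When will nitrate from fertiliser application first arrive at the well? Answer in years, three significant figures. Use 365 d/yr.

Total head drop ΔH = 70.24 − 63.70 = 6.54 m
Steady 1-D flow in series ⇒ the Darcy flux q is identical in every zone and the zone head losses add (resistances L/K in series).
Σ(L/K) = 563/256 + 219/12.0 + 407/40.9 = 2.199 + 18.25 + 9.951 = 30.40 d
q = ΔH / Σ(L/K) = 6.54 / 30.40 = 0.2151 m/d (same in every zone)
Zone A: v = q/n = 0.2151/0.30 = 0.7171 m/d → t_A = 563/0.7171 = 785.1 d
Zone B: v = q/n = 0.2151/0.32 = 0.6723 m/d → t_B = 219/0.6723 = 325.8 d
Zone C: v = q/n = 0.2151/0.15 = 1.434 m/d → t_C = 407/1.434 = 283.8 d
Total t = 785.1 + 325.8 + 283.8 = 1395 d
   = 1395 / 365 = 3.82 yr

3.82 years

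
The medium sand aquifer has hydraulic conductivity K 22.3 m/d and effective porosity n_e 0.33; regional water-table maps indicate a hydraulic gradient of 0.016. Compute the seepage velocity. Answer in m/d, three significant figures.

Specific discharge q = 22.3 × 0.016 = 0.3568 m/d
Seepage velocity v = q / n = 0.3568 / 0.33 = 1.081 m/d

1.08 m/d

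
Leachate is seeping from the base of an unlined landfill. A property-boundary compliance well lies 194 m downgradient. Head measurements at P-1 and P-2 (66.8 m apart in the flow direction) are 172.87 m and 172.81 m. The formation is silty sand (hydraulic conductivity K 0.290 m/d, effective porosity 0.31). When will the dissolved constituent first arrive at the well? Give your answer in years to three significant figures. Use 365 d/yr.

Hydraulic gradient i = (172.87 − 172.81) / 66.8 = 0.06 / 66.8 = 8.982e-4
Darcy flux q = K·i = 0.290 × 8.982e-4 = 2.605e-4 m/d
Seepage velocity v = q / n = 2.605e-4 / 0.31 = 8.403e-4 m/d
t = L / v = 194 / 8.403e-4 = 230900 d
   = 230900 / 365 = 633 yr

633 years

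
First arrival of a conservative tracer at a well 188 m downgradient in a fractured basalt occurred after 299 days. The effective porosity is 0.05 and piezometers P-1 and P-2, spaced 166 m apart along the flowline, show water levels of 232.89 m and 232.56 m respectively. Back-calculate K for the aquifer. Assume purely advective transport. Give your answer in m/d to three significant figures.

Hydraulic gradient i = (232.89 − 232.56) / 166 = 0.33 / 166 = 0.001988
v = L / t = 188 / 299 = 0.6288 m/d
K = v · n / i = 0.6288 × 0.05 / 0.001988 = 15.8 m/d

15.8 m/d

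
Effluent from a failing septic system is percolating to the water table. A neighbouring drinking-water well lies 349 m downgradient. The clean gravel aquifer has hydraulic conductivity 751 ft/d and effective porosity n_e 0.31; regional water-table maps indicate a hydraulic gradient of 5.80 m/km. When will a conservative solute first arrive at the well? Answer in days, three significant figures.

81.5 days

K = 751 ft/d × 0.3048 = 228.9 m/d
q = Ki = 228.9 × 0.0058 = 1.328 m/d
v = Ki/n = 228.9·0.0058/0.31 = 4.283 m/d
t = L / v = 349 / 4.283 = 81.49 d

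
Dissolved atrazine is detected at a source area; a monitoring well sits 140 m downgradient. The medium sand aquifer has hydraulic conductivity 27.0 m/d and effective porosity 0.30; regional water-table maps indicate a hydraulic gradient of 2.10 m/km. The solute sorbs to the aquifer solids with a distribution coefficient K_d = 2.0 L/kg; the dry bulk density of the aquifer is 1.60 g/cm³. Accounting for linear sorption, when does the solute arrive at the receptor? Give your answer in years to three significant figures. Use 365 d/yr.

Specific discharge q = 27.0 × 0.0021 = 0.05670 m/d
Seepage velocity v = q / n = 0.05670 / 0.30 = 0.1890 m/d
Retardation R = 1 + ρ_b·K_d/n = 1 + 1.60×2.0/0.30 = 11.67
Contaminant velocity v_c = v/R = 0.1890/11.67 = 0.01620 m/d
t = L/v_c = 140/0.01620 = 8642 d
   = 8642/365 = 23.7 yr

23.7 years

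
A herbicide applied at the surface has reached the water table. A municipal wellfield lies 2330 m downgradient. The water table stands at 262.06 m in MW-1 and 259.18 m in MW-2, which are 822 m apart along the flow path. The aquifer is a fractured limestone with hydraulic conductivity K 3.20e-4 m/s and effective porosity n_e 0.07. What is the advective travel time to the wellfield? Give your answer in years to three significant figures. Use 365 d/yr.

4.61 years

Hydraulic gradient i = (262.06 − 259.18) / 822 = 2.88 / 822 = 0.003504
K = 3.20e-4 m/s × 86400 s/d = 27.65 m/d
q = Ki = 27.65 × 0.003504 = 0.09687 m/d
v = Ki/n = 27.65·0.003504/0.07 = 1.384 m/d
t = L / v = 2330 / 1.384 = 1684 d
   = 1684 / 365 = 4.61 yr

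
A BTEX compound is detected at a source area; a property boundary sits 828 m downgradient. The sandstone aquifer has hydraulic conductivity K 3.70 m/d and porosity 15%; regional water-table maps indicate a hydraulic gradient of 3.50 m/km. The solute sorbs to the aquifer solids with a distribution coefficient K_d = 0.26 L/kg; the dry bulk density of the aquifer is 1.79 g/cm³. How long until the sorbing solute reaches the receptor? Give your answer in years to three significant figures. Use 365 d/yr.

Specific discharge q = 3.70 × 0.0035 = 0.01295 m/d
Seepage velocity v = q / n = 0.01295 / 0.15 = 0.08633 m/d
Retardation R = 1 + ρ_b·K_d/n = 1 + 1.79×0.26/0.15 = 4.103
Contaminant velocity v_c = v/R = 0.08633/4.103 = 0.02104 m/d
t = L/v_c = 828/0.02104 = 39350 d
   = 39350/365 = 108 yr

108 years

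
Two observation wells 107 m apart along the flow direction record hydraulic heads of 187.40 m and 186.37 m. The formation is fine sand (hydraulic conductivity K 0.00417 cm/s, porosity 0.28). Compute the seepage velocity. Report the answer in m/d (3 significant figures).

Hydraulic gradient i = (187.40 − 186.37) / 107 = 1.03 / 107 = 0.009626
K = 0.00417 cm/s × 864 = 3.603 m/d
Specific discharge q = 3.603 × 0.009626 = 0.03468 m/d
v_s = q/n_e = 0.03468/0.28 = 0.1239 m/d

0.124 m/d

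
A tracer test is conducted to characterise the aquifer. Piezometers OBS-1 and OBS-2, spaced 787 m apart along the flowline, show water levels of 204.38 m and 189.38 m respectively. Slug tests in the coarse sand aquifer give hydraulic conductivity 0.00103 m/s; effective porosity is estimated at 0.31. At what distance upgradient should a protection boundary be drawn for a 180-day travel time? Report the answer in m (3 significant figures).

Hydraulic gradient i = (204.38 − 189.38) / 787 = 15.00 / 787 = 0.01906
K = 0.00103 m/s × 86400 s/d = 88.99 m/d
Darcy flux q = K·i = 88.99 × 0.01906 = 1.696 m/d
v_s = q/n_e = 1.696/0.31 = 5.471 m/d
L = v × T = 5.471 × 180 = 984.9 m

985 m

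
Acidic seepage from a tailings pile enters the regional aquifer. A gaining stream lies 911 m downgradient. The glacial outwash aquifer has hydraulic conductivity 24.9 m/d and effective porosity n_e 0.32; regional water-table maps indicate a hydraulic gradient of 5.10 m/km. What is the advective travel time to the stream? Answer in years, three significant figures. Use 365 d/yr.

6.29 years

Specific discharge q = 24.9 × 0.0051 = 0.1270 m/d
v = Ki/n = 24.9·0.0051/0.32 = 0.3968 m/d
t = L / v = 911 / 0.3968 = 2296 d
   = 2296 / 365 = 6.29 yr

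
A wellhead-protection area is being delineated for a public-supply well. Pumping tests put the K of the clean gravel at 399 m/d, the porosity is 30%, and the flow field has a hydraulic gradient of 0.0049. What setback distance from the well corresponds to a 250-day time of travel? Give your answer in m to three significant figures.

Specific discharge q = 399 × 0.0049 = 1.955 m/d
Seepage velocity v = q / n = 1.955 / 0.30 = 6.517 m/d
L = v × T = 6.517 × 250 = 1629 m

1630 m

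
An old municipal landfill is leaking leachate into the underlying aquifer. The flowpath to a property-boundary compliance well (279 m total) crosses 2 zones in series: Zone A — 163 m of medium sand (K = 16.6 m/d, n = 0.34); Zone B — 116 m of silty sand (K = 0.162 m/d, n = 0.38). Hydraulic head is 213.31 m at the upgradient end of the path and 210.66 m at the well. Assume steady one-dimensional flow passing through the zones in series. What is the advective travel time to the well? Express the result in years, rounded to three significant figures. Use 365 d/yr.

74.7 years

Total head drop ΔH = 213.31 − 210.66 = 2.65 m
Steady 1-D flow in series ⇒ the Darcy flux q is identical in every zone and the zone head losses add (resistances L/K in series).
Σ(L/K) = 163/16.6 + 116/0.162 = 9.819 + 716.0 = 725.9 d
q = ΔH / Σ(L/K) = 2.65 / 725.9 = 0.003651 m/d (same in every zone)
Zone A: v = q/n = 0.003651/0.34 = 0.01074 m/d → t_A = 163/0.01074 = 15180 d
Zone B: v = q/n = 0.003651/0.38 = 0.009607 m/d → t_B = 116/0.009607 = 12070 d
Total t = 15180 + 12070 = 27250 d
   = 27250 / 365 = 74.7 yr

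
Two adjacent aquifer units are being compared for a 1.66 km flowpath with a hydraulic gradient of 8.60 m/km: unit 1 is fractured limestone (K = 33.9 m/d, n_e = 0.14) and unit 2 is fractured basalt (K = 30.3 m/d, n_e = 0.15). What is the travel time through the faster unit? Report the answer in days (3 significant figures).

797 days

Unit 1 (fractured limestone): v = 33.9×0.0086/0.14 = 2.082 m/d, t = 1660/2.082 = 797.1 d
Unit 2 (fractured basalt): v = 30.3×0.0086/0.15 = 1.737 m/d, t = 1660/1.737 = 955.6 d
Faster unit: t = 797 d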